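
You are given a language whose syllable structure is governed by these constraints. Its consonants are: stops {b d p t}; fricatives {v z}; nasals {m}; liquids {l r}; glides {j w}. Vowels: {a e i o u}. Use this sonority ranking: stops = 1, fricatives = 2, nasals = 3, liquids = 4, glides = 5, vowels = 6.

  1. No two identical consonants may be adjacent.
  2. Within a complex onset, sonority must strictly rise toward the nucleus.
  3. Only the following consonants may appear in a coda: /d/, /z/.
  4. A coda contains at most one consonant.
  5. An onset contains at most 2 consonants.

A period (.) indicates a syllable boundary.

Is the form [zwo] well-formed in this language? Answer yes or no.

yes

[zwo] — σ1 onset /zw/ (2→5 rises), coda /∅/ ok → well-formed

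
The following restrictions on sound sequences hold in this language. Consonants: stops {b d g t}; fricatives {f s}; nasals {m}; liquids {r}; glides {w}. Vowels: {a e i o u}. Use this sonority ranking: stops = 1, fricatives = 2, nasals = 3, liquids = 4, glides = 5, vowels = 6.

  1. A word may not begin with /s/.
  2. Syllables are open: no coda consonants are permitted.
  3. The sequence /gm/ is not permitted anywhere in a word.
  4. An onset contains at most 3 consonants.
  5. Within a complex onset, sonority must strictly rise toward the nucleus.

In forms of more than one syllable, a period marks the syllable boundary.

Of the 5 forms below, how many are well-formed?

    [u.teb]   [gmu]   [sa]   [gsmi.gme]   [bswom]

[u.teb] — violates constraint 2: syllable 2 coda /b/ has 1 consonant (> 0) → ill-formed
[gmu] — violates constraint 3: contains banned sequence /gm/ → ill-formed
[sa] — violates constraint 1: word begins with /s/ → ill-formed
[gsmi.gme] — violates constraint 3: contains banned sequence /gm/ → ill-formed
[bswom] — violates constraint 2: syllable 1 coda /m/ has 1 consonant (> 0) → ill-formed
No form is well-formed → 0.

0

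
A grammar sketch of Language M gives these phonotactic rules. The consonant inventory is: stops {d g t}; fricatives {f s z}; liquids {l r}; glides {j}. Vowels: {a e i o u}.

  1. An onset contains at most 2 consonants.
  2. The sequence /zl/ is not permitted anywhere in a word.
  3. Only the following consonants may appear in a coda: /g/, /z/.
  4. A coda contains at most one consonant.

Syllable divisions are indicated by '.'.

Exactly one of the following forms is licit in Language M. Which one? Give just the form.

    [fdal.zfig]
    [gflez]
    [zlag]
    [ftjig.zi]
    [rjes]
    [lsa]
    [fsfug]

[lsa]

[fdal.zfig] — violates constraint 3: syllable 1 coda contains /l/, which is not a licensed coda consonant → illicit
[gflez] — violates constraint 1: syllable 1 onset /gfl/ has 3 consonants (> 2) → illicit
[zlag] — violates constraint 2: contains banned sequence /zl/ → illicit
[ftjig.zi] — violates constraint 1: syllable 1 onset /ftj/ has 3 consonants (> 2) → illicit
[rjes] — violates constraint 3: syllable 1 coda contains /s/, which is not a licensed coda consonant → illicit
[lsa] — σ1 onset /ls/ (2C), coda /∅/ ok → licit
[fsfug] — violates constraint 1: syllable 1 onset /fsf/ has 3 consonants (> 2) → illicit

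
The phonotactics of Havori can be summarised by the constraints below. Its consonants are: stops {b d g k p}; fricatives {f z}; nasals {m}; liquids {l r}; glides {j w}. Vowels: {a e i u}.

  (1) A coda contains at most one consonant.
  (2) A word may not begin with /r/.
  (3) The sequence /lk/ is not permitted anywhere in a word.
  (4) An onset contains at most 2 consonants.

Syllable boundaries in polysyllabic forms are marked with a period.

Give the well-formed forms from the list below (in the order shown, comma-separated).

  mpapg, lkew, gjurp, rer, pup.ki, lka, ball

pup.ki

mpapg — violates constraint 1: syllable 1 coda /pg/ has 2 consonants (> 1) → ill-formed
lkew — violates constraint 3: contains banned sequence /lk/ → ill-formed
gjurp — violates constraint 1: syllable 1 coda /rp/ has 2 consonants (> 1) → ill-formed
rer — violates constraint 2: word begins with /r/ → ill-formed
pup.ki — σ1 onset /p/, coda /p/ ok; σ2 onset /k/, coda /∅/ ok → well-formed
lka — violates constraint 3: contains banned sequence /lk/ → ill-formed
ball — violates constraint 1: syllable 1 coda /ll/ has 2 consonants (> 1) → ill-formed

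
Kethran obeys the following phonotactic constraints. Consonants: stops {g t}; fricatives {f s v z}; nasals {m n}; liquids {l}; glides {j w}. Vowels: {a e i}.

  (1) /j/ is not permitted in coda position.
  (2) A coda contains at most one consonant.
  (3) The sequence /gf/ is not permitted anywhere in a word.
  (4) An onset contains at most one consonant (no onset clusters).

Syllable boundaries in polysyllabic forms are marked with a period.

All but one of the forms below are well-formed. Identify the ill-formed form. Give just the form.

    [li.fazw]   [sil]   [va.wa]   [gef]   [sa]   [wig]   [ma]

[li.fazw]

[li.fazw] — violates constraint 2: syllable 2 coda /zw/ has 2 consonants (> 1) → ill-formed
[sil] — σ1 onset /s/, coda /l/ ok → well-formed
[va.wa] — σ1 onset /v/, coda /∅/ ok; σ2 onset /w/, coda /∅/ ok → well-formed
[gef] — σ1 onset /g/, coda /f/ ok → well-formed
[sa] — σ1 onset /s/, coda /∅/ ok → well-formed
[wig] — σ1 onset /w/, coda /g/ ok → well-formed
[ma] — σ1 onset /m/, coda /∅/ ok → well-formed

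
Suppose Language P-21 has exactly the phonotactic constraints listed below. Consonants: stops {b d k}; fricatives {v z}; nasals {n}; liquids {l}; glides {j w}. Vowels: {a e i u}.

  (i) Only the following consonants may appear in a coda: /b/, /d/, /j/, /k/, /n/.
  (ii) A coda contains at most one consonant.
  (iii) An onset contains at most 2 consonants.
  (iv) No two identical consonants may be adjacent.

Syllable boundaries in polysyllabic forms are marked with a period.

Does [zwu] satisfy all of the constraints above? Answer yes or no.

yes

[zwu] — σ1 onset /zw/ (2C), coda /∅/ ok → phonotactically legal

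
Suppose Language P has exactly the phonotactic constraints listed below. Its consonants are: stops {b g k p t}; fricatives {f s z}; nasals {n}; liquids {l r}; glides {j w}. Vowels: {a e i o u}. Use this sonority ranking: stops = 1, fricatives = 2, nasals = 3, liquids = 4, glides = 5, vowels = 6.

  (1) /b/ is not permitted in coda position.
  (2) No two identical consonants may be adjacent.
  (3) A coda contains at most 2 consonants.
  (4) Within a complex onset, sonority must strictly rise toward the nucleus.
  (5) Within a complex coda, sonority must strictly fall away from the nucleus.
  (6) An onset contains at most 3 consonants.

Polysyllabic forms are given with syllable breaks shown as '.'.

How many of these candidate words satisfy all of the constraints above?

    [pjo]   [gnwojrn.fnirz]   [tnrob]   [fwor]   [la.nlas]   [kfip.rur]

4

[pjo] — σ1 onset /pj/ (1→5 rises), coda /∅/ ok → permitted
[gnwojrn.fnirz] — violates constraint 3: syllable 1 coda /jrn/ has 3 consonants (> 2) → not permitted
[tnrob] — violates constraint 1: syllable 1 coda contains /b/ → not permitted
[fwor] — σ1 onset /fw/ (2→5 rises), coda /r/ ok → permitted
[la.nlas] — σ1 onset /l/, coda /∅/ ok; σ2 onset /nl/ (3→4 rises), coda /s/ ok → permitted
[kfip.rur] — σ1 onset /kf/ (1→2 rises), coda /p/ ok; σ2 onset /r/, coda /r/ ok → permitted
Permitted: [pjo], [fwor], [la.nlas], [kfip.rur] → 4.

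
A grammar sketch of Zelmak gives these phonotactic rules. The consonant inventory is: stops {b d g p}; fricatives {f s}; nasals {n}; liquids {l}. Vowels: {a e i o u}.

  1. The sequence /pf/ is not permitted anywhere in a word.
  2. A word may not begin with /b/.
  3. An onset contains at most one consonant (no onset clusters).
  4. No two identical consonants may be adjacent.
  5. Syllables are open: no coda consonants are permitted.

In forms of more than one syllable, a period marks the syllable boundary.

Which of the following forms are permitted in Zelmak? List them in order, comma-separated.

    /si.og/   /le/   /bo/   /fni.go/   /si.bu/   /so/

/si.og/ — violates constraint 5: syllable 2 coda /g/ has 1 consonant (> 0) → not permitted
/le/ — σ1 onset /l/, coda /∅/ ok → permitted
/bo/ — violates constraint 2: word begins with /b/ → not permitted
/fni.go/ — violates constraint 3: syllable 1 onset /fn/ has 2 consonants (> 1) → not permitted
/si.bu/ — σ1 onset /s/, coda /∅/ ok; σ2 onset /b/, coda /∅/ ok → permitted
/so/ — σ1 onset /s/, coda /∅/ ok → permitted

/le/, /si.bu/, /so/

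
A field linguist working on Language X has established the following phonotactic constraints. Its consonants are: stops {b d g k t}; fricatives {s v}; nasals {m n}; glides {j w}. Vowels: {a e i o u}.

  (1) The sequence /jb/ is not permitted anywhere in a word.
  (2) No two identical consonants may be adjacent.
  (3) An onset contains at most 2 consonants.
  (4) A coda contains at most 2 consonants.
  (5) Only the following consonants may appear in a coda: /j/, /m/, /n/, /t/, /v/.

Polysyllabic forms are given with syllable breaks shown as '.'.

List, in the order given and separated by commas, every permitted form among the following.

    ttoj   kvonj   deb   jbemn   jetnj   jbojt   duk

ttoj — violates constraint 2: adjacent identical consonants /tt/ → not permitted
kvonj — σ1 onset /kv/ (2C), coda /nj/ (2C) ok → permitted
deb — violates constraint 5: syllable 1 coda contains /b/, which is not a licensed coda consonant → not permitted
jbemn — violates constraint 1: contains banned sequence /jb/ → not permitted
jetnj — violates constraint 4: syllable 1 coda /tnj/ has 3 consonants (> 2) → not permitted
jbojt — violates constraint 1: contains banned sequence /jb/ → not permitted
duk — violates constraint 5: syllable 1 coda contains /k/, which is not a licensed coda consonant → not permitted

kvonj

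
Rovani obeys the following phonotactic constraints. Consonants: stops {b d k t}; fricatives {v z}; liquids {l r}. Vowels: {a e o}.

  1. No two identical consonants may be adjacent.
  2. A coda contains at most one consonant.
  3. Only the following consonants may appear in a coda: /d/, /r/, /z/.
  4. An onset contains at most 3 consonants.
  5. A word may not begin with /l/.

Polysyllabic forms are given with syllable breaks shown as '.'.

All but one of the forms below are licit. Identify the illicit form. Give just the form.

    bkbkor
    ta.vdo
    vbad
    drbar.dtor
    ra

bkbkor — violates constraint 4: syllable 1 onset /bkbk/ has 4 consonants (> 3) → illicit
ta.vdo — σ1 onset /t/, coda /∅/ ok; σ2 onset /vd/ (2C), coda /∅/ ok → licit
vbad — σ1 onset /vb/ (2C), coda /d/ ok → licit
drbar.dtor — σ1 onset /drb/ (3C), coda /r/ ok; σ2 onset /dt/ (2C), coda /r/ ok → licit
ra — σ1 onset /r/, coda /∅/ ok → licit

bkbkor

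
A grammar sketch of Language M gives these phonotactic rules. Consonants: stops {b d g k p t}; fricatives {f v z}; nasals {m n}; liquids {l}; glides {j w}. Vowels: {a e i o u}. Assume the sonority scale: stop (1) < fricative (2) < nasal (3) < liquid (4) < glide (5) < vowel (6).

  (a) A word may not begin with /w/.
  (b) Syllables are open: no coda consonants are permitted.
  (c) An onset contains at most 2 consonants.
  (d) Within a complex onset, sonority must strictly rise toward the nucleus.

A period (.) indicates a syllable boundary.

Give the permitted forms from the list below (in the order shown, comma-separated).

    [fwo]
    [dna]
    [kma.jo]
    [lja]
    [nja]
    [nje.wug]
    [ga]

[fwo] — σ1 onset /fw/ (2→5 rises), coda /∅/ ok → permitted
[dna] — σ1 onset /dn/ (1→3 rises), coda /∅/ ok → permitted
[kma.jo] — σ1 onset /km/ (1→3 rises), coda /∅/ ok; σ2 onset /j/, coda /∅/ ok → permitted
[lja] — σ1 onset /lj/ (4→5 rises), coda /∅/ ok → permitted
[nja] — σ1 onset /nj/ (3→5 rises), coda /∅/ ok → permitted
[nje.wug] — violates constraint (b): syllable 2 coda /g/ has 1 consonant (> 0) → not permitted
[ga] — σ1 onset /g/, coda /∅/ ok → permitted

[fwo], [dna], [kma.jo], [lja], [nja], [ga]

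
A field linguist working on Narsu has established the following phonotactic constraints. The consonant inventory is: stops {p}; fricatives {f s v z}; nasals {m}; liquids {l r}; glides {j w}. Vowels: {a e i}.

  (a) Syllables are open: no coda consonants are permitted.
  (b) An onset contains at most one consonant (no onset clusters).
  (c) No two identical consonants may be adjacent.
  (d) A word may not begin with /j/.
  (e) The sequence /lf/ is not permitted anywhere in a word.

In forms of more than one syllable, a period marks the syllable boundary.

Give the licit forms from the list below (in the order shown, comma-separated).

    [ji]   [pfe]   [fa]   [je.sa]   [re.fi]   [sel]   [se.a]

[ji] — violates constraint (d): word begins with /j/ → illicit
[pfe] — violates constraint (b): syllable 1 onset /pf/ has 2 consonants (> 1) → illicit
[fa] — σ1 onset /f/, coda /∅/ ok → licit
[je.sa] — violates constraint (d): word begins with /j/ → illicit
[re.fi] — σ1 onset /r/, coda /∅/ ok; σ2 onset /f/, coda /∅/ ok → licit
[sel] — violates constraint (a): syllable 1 coda /l/ has 1 consonant (> 0) → illicit
[se.a] — σ1 onset /s/, coda /∅/ ok; σ2 onset /∅/, coda /∅/ ok → licit

[fa], [re.fi], [se.a]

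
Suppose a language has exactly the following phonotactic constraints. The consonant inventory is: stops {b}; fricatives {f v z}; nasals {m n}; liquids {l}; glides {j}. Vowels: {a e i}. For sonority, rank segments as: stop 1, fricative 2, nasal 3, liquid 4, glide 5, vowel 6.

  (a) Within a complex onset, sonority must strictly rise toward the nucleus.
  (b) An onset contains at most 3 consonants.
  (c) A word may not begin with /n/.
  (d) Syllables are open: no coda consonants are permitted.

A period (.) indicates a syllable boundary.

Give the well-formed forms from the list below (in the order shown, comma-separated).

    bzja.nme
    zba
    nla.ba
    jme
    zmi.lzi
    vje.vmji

vje.vmji

bzja.nme — violates constraint (a): syllable 2 onset /nm/: /n/ (nasal, 3) → /m/ (nasal, 3) does not rise → ill-formed
zba — violates constraint (a): syllable 1 onset /zb/: /z/ (fricative, 2) → /b/ (stop, 1) does not rise → ill-formed
nla.ba — violates constraint (c): word begins with /n/ → ill-formed
jme — violates constraint (a): syllable 1 onset /jm/: /j/ (glide, 5) → /m/ (nasal, 3) does not rise → ill-formed
zmi.lzi — violates constraint (a): syllable 2 onset /lz/: /l/ (liquid, 4) → /z/ (fricative, 2) does not rise → ill-formed
vje.vmji — σ1 onset /vj/ (2→5 rises), coda /∅/ ok; σ2 onset /vmj/ (2→3→5 rises), coda /∅/ ok → well-formed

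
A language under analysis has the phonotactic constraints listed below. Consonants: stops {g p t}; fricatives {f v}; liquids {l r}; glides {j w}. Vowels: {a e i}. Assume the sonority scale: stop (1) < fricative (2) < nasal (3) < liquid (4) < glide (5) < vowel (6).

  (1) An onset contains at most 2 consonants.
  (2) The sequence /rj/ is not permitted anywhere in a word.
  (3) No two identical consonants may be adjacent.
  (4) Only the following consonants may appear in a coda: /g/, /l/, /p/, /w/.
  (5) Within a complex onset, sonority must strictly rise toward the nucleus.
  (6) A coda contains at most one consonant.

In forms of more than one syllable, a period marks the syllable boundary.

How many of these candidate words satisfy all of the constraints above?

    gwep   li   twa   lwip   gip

5

gwep — σ1 onset /gw/ (1→5 rises), coda /p/ ok → phonotactically legal
li — σ1 onset /l/, coda /∅/ ok → phonotactically legal
twa — σ1 onset /tw/ (1→5 rises), coda /∅/ ok → phonotactically legal
lwip — σ1 onset /lw/ (4→5 rises), coda /p/ ok → phonotactically legal
gip — σ1 onset /g/, coda /p/ ok → phonotactically legal
Phonotactically legal: gwep, li, twa, lwip, gip → 5.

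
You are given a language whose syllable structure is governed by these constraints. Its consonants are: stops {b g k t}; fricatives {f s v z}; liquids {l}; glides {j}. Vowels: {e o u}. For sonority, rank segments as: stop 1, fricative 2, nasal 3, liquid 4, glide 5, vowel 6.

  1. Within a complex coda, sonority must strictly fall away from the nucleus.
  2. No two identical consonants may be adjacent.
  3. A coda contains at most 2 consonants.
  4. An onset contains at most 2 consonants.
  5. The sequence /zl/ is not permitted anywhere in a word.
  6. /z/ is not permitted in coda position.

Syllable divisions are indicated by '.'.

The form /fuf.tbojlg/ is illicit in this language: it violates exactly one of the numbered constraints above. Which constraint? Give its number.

/fuf.tbojlg/: syllable 2 coda /jlg/ has 3 consonants (> 2).
This is a violation of constraint 3: "A coda contains at most 2 consonants."
The remaining constraints (1, 2, 4, 5, 6) are satisfied.

3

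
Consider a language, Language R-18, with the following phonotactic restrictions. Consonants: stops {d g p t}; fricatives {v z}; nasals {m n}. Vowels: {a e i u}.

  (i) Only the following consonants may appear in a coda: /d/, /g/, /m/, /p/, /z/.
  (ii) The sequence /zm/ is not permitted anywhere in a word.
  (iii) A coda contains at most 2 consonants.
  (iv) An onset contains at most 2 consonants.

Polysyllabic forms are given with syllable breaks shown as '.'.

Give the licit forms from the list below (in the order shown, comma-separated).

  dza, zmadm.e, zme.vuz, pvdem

dza — σ1 onset /dz/ (2C), coda /∅/ ok → licit
zmadm.e — violates constraint (ii): contains banned sequence /zm/ → illicit
zme.vuz — violates constraint (ii): contains banned sequence /zm/ → illicit
pvdem — violates constraint (iv): syllable 1 onset /pvd/ has 3 consonants (> 2) → illicit

dza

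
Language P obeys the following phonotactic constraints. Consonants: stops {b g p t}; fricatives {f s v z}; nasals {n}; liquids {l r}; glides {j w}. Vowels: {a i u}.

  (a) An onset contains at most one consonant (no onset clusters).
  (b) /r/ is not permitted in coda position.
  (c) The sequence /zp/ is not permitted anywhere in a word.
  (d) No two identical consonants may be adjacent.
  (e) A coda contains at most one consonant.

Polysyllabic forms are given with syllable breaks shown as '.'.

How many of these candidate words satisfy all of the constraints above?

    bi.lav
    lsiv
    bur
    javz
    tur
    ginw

bi.lav — σ1 onset /b/, coda /∅/ ok; σ2 onset /l/, coda /v/ ok → well-formed
lsiv — violates constraint (a): syllable 1 onset /ls/ has 2 consonants (> 1) → ill-formed
bur — violates constraint (b): syllable 1 coda contains /r/ → ill-formed
javz — violates constraint (e): syllable 1 coda /vz/ has 2 consonants (> 1) → ill-formed
tur — violates constraint (b): syllable 1 coda contains /r/ → ill-formed
ginw — violates constraint (e): syllable 1 coda /nw/ has 2 consonants (> 1) → ill-formed
Well-formed: bi.lav → 1.

1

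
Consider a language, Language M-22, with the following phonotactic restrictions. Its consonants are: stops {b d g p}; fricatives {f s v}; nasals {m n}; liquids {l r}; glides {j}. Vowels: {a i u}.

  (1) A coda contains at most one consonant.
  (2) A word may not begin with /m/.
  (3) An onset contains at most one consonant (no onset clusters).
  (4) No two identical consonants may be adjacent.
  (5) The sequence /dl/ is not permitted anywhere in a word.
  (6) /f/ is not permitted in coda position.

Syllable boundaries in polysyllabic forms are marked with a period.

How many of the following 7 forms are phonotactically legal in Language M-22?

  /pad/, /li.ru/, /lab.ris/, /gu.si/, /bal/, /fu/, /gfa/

/pad/ — σ1 onset /p/, coda /d/ ok → phonotactically legal
/li.ru/ — σ1 onset /l/, coda /∅/ ok; σ2 onset /r/, coda /∅/ ok → phonotactically legal
/lab.ris/ — σ1 onset /l/, coda /b/ ok; σ2 onset /r/, coda /s/ ok → phonotactically legal
/gu.si/ — σ1 onset /g/, coda /∅/ ok; σ2 onset /s/, coda /∅/ ok → phonotactically legal
/bal/ — σ1 onset /b/, coda /l/ ok → phonotactically legal
/fu/ — σ1 onset /f/, coda /∅/ ok → phonotactically legal
/gfa/ — violates constraint 3: syllable 1 onset /gf/ has 2 consonants (> 1) → phonotactically illegal
Phonotactically legal: /pad/, /li.ru/, /lab.ris/, /gu.si/, /bal/, /fu/ → 6.

6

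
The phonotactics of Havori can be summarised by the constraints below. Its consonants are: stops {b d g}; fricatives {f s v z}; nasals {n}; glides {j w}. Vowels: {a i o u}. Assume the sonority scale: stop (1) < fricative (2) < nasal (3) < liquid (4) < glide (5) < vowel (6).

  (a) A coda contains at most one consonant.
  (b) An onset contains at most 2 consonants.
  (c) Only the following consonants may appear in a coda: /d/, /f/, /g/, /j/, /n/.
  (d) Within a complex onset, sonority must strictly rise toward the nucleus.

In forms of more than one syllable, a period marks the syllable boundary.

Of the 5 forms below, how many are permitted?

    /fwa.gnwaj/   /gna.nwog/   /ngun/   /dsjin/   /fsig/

1

/fwa.gnwaj/ — violates constraint (b): syllable 2 onset /gnw/ has 3 consonants (> 2) → not permitted
/gna.nwog/ — σ1 onset /gn/ (1→3 rises), coda /∅/ ok; σ2 onset /nw/ (3→5 rises), coda /g/ ok → permitted
/ngun/ — violates constraint (d): syllable 1 onset /ng/: /n/ (nasal, 3) → /g/ (stop, 1) does not rise → not permitted
/dsjin/ — violates constraint (b): syllable 1 onset /dsj/ has 3 consonants (> 2) → not permitted
/fsig/ — violates constraint (d): syllable 1 onset /fs/: /f/ (fricative, 2) → /s/ (fricative, 2) does not rise → not permitted
Permitted: /gna.nwog/ → 1.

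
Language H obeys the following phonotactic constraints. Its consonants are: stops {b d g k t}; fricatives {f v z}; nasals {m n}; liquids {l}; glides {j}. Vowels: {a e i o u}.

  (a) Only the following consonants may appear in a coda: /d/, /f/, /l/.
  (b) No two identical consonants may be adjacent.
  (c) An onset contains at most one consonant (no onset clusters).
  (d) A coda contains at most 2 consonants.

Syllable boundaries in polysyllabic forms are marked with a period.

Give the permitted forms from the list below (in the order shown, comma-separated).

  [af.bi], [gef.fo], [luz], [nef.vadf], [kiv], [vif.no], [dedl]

[af.bi], [nef.vadf], [vif.no], [dedl]

[af.bi] — σ1 onset /∅/, coda /f/ ok; σ2 onset /b/, coda /∅/ ok → permitted
[gef.fo] — violates constraint (b): adjacent identical consonants /ff/ → not permitted
[luz] — violates constraint (a): syllable 1 coda contains /z/, which is not a licensed coda consonant → not permitted
[nef.vadf] — σ1 onset /n/, coda /f/ ok; σ2 onset /v/, coda /df/ (2C) ok → permitted
[kiv] — violates constraint (a): syllable 1 coda contains /v/, which is not a licensed coda consonant → not permitted
[vif.no] — σ1 onset /v/, coda /f/ ok; σ2 onset /n/, coda /∅/ ok → permitted
[dedl] — σ1 onset /d/, coda /dl/ (2C) ok → permitted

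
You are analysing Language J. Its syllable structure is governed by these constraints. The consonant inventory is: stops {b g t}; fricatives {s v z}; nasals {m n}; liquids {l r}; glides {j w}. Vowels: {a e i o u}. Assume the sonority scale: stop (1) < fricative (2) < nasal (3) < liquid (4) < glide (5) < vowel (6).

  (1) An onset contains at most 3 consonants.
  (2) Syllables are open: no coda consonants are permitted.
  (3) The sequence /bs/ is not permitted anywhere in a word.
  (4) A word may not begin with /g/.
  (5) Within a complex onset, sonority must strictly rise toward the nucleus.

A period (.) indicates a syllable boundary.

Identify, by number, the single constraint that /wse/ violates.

/wse/: syllable 1 onset /ws/: /w/ (glide, 5) → /s/ (fricative, 2) does not rise.
This is a violation of constraint 5: "Within a complex onset, sonority must strictly rise toward the nucleus."
The remaining constraints (1, 2, 3, 4) are satisfied.

5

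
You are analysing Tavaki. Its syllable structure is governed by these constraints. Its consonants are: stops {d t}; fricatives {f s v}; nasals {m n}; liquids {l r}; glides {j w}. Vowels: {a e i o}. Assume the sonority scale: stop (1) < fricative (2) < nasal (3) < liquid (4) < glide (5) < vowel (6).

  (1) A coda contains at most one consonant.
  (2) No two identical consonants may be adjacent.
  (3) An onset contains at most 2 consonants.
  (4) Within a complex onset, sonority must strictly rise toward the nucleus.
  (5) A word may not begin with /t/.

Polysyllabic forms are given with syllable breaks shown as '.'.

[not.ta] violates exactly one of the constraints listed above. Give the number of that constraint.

[not.ta]: adjacent identical consonants /tt/.
This is a violation of constraint 2: "No two identical consonants may be adjacent."
The remaining constraints (1, 3, 4, 5) are satisfied.

2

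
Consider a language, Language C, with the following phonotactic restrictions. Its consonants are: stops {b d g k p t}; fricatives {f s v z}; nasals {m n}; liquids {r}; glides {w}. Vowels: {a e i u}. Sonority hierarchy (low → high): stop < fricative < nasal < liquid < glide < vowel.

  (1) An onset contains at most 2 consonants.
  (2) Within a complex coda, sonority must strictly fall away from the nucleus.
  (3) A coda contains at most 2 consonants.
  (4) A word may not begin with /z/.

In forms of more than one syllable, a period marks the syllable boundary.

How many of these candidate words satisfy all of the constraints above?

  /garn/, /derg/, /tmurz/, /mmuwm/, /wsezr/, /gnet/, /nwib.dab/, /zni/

6

/garn/ — σ1 onset /g/, coda /rn/ (4→3 falls) ok → phonotactically legal
/derg/ — σ1 onset /d/, coda /rg/ (4→1 falls) ok → phonotactically legal
/tmurz/ — σ1 onset /tm/ (2C), coda /rz/ (4→2 falls) ok → phonotactically legal
/mmuwm/ — σ1 onset /mm/ (2C), coda /wm/ (5→3 falls) ok → phonotactically legal
/wsezr/ — violates constraint 2: syllable 1 coda /zr/: /z/ (fricative, 2) → /r/ (liquid, 4) does not fall → phonotactically illegal
/gnet/ — σ1 onset /gn/ (2C), coda /t/ ok → phonotactically legal
/nwib.dab/ — σ1 onset /nw/ (2C), coda /b/ ok; σ2 onset /d/, coda /b/ ok → phonotactically legal
/zni/ — violates constraint 4: word begins with /z/ → phonotactically illegal
Phonotactically legal: /garn/, /derg/, /tmurz/, /mmuwm/, /gnet/, /nwib.dab/ → 6.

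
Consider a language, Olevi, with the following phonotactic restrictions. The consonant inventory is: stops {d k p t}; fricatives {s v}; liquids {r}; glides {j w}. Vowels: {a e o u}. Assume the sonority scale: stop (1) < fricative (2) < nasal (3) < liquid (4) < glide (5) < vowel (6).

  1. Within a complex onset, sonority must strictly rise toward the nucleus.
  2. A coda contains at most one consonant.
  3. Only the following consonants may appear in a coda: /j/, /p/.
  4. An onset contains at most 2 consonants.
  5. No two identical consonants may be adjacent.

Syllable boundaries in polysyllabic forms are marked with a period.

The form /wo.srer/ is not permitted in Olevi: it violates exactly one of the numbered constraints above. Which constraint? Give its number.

/wo.srer/: syllable 2 coda contains /r/, which is not a licensed coda consonant.
This is a violation of constraint 3: "Only the following consonants may appear in a coda: /j/, /p/."
The remaining constraints (1, 2, 4, 5) are satisfied.

3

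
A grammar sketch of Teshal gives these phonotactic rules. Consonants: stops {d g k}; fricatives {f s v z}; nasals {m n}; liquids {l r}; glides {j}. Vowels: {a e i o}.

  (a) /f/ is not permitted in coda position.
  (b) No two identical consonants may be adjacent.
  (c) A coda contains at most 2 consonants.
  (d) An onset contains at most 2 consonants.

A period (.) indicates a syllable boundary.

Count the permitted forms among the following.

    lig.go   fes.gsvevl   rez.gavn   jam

2

lig.go — violates constraint (b): adjacent identical consonants /gg/ → not permitted
fes.gsvevl — violates constraint (d): syllable 2 onset /gsv/ has 3 consonants (> 2) → not permitted
rez.gavn — σ1 onset /r/, coda /z/ ok; σ2 onset /g/, coda /vn/ (2C) ok → permitted
jam — σ1 onset /j/, coda /m/ ok → permitted
Permitted: rez.gavn, jam → 2.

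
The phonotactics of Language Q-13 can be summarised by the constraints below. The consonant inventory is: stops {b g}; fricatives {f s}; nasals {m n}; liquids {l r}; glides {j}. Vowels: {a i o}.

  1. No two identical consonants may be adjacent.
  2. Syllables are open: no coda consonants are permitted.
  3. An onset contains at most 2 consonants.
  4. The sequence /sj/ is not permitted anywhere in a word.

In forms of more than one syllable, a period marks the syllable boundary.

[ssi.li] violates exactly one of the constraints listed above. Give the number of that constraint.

1

[ssi.li]: adjacent identical consonants /ss/.
This is a violation of constraint 1: "No two identical consonants may be adjacent."
The remaining constraints (2, 3, 4) are satisfied.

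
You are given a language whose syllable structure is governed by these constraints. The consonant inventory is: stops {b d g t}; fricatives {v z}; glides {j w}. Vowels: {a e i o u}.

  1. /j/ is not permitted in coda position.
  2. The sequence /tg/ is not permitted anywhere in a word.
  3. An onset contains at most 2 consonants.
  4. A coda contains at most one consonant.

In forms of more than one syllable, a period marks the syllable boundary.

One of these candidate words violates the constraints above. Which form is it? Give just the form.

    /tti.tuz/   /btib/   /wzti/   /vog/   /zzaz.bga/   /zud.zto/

/tti.tuz/ — σ1 onset /tt/ (2C), coda /∅/ ok; σ2 onset /t/, coda /z/ ok → well-formed
/btib/ — σ1 onset /bt/ (2C), coda /b/ ok → well-formed
/wzti/ — violates constraint 3: syllable 1 onset /wzt/ has 3 consonants (> 2) → ill-formed
/vog/ — σ1 onset /v/, coda /g/ ok → well-formed
/zzaz.bga/ — σ1 onset /zz/ (2C), coda /z/ ok; σ2 onset /bg/ (2C), coda /∅/ ok → well-formed
/zud.zto/ — σ1 onset /z/, coda /d/ ok; σ2 onset /zt/ (2C), coda /∅/ ok → well-formed

/wzti/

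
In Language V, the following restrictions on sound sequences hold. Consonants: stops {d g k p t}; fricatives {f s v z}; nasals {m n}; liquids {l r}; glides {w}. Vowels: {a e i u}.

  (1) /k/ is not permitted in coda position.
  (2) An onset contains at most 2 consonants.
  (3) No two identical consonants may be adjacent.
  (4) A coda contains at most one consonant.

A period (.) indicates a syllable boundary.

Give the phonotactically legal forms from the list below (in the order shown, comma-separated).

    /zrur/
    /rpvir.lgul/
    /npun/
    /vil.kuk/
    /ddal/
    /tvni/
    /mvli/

/zrur/ — σ1 onset /zr/ (2C), coda /r/ ok → phonotactically legal
/rpvir.lgul/ — violates constraint 2: syllable 1 onset /rpv/ has 3 consonants (> 2) → phonotactically illegal
/npun/ — σ1 onset /np/ (2C), coda /n/ ok → phonotactically legal
/vil.kuk/ — violates constraint 1: syllable 2 coda contains /k/ → phonotactically illegal
/ddal/ — violates constraint 3: adjacent identical consonants /dd/ → phonotactically illegal
/tvni/ — violates constraint 2: syllable 1 onset /tvn/ has 3 consonants (> 2) → phonotactically illegal
/mvli/ — violates constraint 2: syllable 1 onset /mvl/ has 3 consonants (> 2) → phonotactically illegal

/zrur/, /npun/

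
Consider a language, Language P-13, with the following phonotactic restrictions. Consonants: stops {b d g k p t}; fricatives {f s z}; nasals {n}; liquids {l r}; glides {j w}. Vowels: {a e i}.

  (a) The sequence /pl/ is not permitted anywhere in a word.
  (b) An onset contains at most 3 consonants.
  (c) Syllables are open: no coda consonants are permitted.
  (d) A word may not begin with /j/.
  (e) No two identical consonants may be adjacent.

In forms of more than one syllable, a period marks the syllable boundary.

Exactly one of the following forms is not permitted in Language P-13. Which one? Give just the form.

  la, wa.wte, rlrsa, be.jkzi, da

rlrsa

la — σ1 onset /l/, coda /∅/ ok → permitted
wa.wte — σ1 onset /w/, coda /∅/ ok; σ2 onset /wt/ (2C), coda /∅/ ok → permitted
rlrsa — violates constraint (b): syllable 1 onset /rlrs/ has 4 consonants (> 3) → not permitted
be.jkzi — σ1 onset /b/, coda /∅/ ok; σ2 onset /jkz/ (3C), coda /∅/ ok → permitted
da — σ1 onset /d/, coda /∅/ ok → permitted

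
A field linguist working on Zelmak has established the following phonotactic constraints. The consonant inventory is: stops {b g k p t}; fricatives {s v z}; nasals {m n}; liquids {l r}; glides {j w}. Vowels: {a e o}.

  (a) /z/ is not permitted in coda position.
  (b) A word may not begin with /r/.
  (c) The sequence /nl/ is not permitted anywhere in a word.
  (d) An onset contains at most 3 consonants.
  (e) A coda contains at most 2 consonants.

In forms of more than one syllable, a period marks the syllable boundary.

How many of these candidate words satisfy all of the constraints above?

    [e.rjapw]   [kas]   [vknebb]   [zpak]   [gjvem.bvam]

5

[e.rjapw] — σ1 onset /∅/, coda /∅/ ok; σ2 onset /rj/ (2C), coda /pw/ (2C) ok → licit
[kas] — σ1 onset /k/, coda /s/ ok → licit
[vknebb] — σ1 onset /vkn/ (3C), coda /bb/ (2C) ok → licit
[zpak] — σ1 onset /zp/ (2C), coda /k/ ok → licit
[gjvem.bvam] — σ1 onset /gjv/ (3C), coda /m/ ok; σ2 onset /bv/ (2C), coda /m/ ok → licit
Licit: [e.rjapw], [kas], [vknebb], [zpak], [gjvem.bvam] → 5.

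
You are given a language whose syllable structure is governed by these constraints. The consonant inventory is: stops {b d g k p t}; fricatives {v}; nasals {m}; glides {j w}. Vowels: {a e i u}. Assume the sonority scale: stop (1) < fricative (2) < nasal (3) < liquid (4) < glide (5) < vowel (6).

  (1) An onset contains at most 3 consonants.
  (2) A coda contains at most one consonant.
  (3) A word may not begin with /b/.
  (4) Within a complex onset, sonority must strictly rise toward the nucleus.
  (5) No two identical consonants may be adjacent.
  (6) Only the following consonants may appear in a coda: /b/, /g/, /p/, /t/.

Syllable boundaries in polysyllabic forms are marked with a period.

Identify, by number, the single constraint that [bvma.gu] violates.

3

[bvma.gu]: word begins with /b/.
This is a violation of constraint 3: "A word may not begin with /b/."
The remaining constraints (1, 2, 4, 5, 6) are satisfied.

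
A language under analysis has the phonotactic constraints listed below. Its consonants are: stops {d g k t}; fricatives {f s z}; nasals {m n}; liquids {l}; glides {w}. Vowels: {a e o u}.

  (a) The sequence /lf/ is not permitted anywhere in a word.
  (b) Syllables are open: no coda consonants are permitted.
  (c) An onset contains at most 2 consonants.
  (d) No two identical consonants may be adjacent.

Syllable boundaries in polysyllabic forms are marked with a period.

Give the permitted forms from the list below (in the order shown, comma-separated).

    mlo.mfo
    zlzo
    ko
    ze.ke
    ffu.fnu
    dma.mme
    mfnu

mlo.mfo — σ1 onset /ml/ (2C), coda /∅/ ok; σ2 onset /mf/ (2C), coda /∅/ ok → permitted
zlzo — violates constraint (c): syllable 1 onset /zlz/ has 3 consonants (> 2) → not permitted
ko — σ1 onset /k/, coda /∅/ ok → permitted
ze.ke — σ1 onset /z/, coda /∅/ ok; σ2 onset /k/, coda /∅/ ok → permitted
ffu.fnu — violates constraint (d): adjacent identical consonants /ff/ → not permitted
dma.mme — violates constraint (d): adjacent identical consonants /mm/ → not permitted
mfnu — violates constraint (c): syllable 1 onset /mfn/ has 3 consonants (> 2) → not permitted

mlo.mfo, ko, ze.ke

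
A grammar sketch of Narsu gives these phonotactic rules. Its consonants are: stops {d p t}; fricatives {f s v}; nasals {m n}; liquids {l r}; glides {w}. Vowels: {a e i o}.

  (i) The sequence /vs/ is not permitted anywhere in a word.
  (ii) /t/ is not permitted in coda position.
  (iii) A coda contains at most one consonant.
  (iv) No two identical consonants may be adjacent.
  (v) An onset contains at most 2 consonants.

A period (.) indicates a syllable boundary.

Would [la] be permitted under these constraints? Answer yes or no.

yes

[la] — σ1 onset /l/, coda /∅/ ok → permitted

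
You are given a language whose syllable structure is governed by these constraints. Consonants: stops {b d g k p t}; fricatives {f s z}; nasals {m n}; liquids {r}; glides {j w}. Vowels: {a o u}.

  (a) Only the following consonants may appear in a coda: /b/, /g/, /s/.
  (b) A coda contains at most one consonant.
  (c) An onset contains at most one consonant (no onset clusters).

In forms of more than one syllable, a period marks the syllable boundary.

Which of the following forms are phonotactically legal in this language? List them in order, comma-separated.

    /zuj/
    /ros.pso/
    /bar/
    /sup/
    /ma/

/zuj/ — violates constraint (a): syllable 1 coda contains /j/, which is not a licensed coda consonant → phonotactically illegal
/ros.pso/ — violates constraint (c): syllable 2 onset /ps/ has 2 consonants (> 1) → phonotactically illegal
/bar/ — violates constraint (a): syllable 1 coda contains /r/, which is not a licensed coda consonant → phonotactically illegal
/sup/ — violates constraint (a): syllable 1 coda contains /p/, which is not a licensed coda consonant → phonotactically illegal
/ma/ — σ1 onset /m/, coda /∅/ ok → phonotactically legal

/ma/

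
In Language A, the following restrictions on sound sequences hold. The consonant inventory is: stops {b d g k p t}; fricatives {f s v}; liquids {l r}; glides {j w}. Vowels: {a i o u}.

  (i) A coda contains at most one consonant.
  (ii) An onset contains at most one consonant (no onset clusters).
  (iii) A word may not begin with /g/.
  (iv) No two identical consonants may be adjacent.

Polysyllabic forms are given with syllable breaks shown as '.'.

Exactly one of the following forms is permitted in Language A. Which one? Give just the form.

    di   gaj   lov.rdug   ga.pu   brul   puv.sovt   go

di

di — σ1 onset /d/, coda /∅/ ok → permitted
gaj — violates constraint (iii): word begins with /g/ → not permitted
lov.rdug — violates constraint (ii): syllable 2 onset /rd/ has 2 consonants (> 1) → not permitted
ga.pu — violates constraint (iii): word begins with /g/ → not permitted
brul — violates constraint (ii): syllable 1 onset /br/ has 2 consonants (> 1) → not permitted
puv.sovt — violates constraint (i): syllable 2 coda /vt/ has 2 consonants (> 1) → not permitted
go — violates constraint (iii): word begins with /g/ → not permitted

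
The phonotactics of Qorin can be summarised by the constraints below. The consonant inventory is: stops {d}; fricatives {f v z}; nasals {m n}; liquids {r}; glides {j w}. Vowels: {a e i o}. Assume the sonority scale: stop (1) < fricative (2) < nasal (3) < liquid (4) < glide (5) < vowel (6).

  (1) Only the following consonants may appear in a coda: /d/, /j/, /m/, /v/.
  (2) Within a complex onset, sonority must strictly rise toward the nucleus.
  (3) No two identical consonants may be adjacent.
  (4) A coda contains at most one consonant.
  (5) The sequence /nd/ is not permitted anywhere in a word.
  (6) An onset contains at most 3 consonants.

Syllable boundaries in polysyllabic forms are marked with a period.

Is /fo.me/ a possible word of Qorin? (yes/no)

yes

/fo.me/ — σ1 onset /f/, coda /∅/ ok; σ2 onset /m/, coda /∅/ ok → well-formed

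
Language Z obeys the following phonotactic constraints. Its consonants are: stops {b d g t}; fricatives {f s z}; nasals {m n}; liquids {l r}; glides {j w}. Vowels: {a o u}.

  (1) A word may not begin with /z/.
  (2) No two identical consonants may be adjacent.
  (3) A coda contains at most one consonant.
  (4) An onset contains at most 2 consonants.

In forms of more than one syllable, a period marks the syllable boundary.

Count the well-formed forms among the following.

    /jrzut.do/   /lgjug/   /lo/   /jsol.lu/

/jrzut.do/ — violates constraint 4: syllable 1 onset /jrz/ has 3 consonants (> 2) → ill-formed
/lgjug/ — violates constraint 4: syllable 1 onset /lgj/ has 3 consonants (> 2) → ill-formed
/lo/ — σ1 onset /l/, coda /∅/ ok → well-formed
/jsol.lu/ — violates constraint 2: adjacent identical consonants /ll/ → ill-formed
Well-formed: /lo/ → 1.

1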